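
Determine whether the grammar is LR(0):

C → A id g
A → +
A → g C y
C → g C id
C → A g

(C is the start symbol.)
Augment with C' → C and build the canonical LR(0) collection (I0 = CLOSURE({[C' → . C]}), then GOTO on every symbol after a dot until no new states appear). It has 11 states:
  I0: { [A → . +], [A → . g C y], [C → . A g], [C → . A id g], [C → . g C id], [C' → . C] }  — shift
  I1: { [A → + .] }  — reduce
  I2: { [C → A . g], [C → A . id g] }  — shift
  I3: { [C' → C .] }  — accept
  I4: { [A → . +], [A → . g C y], [A → g . C y], [C → . A g], [C → . A id g], [C → . g C id], [C → g . C id] }  — shift
  I5: { [A → g C . y], [C → g C . id] }  — shift
  I6: { [C → g C id .] }  — reduce
  I7: { [A → g C y .] }  — reduce
  I8: { [C → A g .] }  — reduce
  I9: { [C → A id . g] }  — shift
  I10: { [C → A id g .] }  — reduce

Every state is either a pure shift/goto state or contains exactly one complete item and nothing to shift — no conflicts. The grammar is LR(0).

Answer: Yes, the grammar is LR(0)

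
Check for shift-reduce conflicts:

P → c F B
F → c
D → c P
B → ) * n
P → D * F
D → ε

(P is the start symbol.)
Augment with P' → P and build the canonical LR(0) collection (I0 = CLOSURE({[P' → . P]}), then GOTO on every symbol after a dot until no new states appear). It has 14 states:
  I0: { [D → . c P], [D → .], [P → . D * F], [P → . c F B], [P' → . P] }  — shift, reduce
  I1: { [P → D . * F] }  — shift
  I2: { [P' → P .] }  — accept
  I3: { [D → . c P], [D → .], [D → c . P], [F → . c], [P → . D * F], [P → . c F B], [P → c . F B] }  — shift, reduce
  I4: { [B → . ) * n], [P → c F . B] }  — shift
  I5: { [D → c P .] }  — reduce
  I6: { [D → . c P], [D → .], [D → c . P], [F → . c], [F → c .], [P → . D * F], [P → . c F B], [P → c . F B] }  — shift, 2 reduces
  I7: { [B → ) . * n] }  — shift
  I8: { [P → c F B .] }  — reduce
  I9: { [B → ) * . n] }  — shift
  I10: { [B → ) * n .] }  — reduce
  I11: { [F → . c], [P → D * . F] }  — shift
  I12: { [P → D * F .] }  — reduce
  I13: { [F → c .] }  — reduce

I0 contains reduce item [D → .] and shift items [D → . c P], [P → . c F B] — shift-reduce conflict.
I3 contains reduce item [D → .] and shift items [D → . c P], [F → . c], [P → . c F B] — shift-reduce conflict.
I6 contains reduce items [D → .], [F → c .] and shift items [D → . c P], [F → . c], [P → . c F B] — shift-reduce conflict.

Answer: Yes — I0: [D → .] vs [D → . c P]; I3: [D → .] vs [D → . c P]; I6: [D → .] vs [D → . c P]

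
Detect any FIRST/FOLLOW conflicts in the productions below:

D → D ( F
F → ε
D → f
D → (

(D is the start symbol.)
No FIRST/FOLLOW conflicts.

Nullable non-terminals: F.
F has a nullable alternative but only one production, so nothing to check.

D has no nullable alternative, so no FIRST/FOLLOW check is needed there.

No FIRST/FOLLOW conflicts found.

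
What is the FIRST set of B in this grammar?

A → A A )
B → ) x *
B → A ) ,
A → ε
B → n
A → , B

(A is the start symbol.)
FIRST sets of the other non-terminals involved (by the same procedure, iterated to a fixed point):
  FIRST(A) = { ')', ',', ε }

From B → ) x *:
  - ')' is a terminal: add ')' and stop
From B → A ) ,:
  - A is a non-terminal: add FIRST(A) \ {ε} = { ')', ',' }
    A is nullable, so continue to the next symbol
  - ')' is a terminal: add ')' and stop
From B → n:
  - n is a terminal: add 'n' and stop

Collecting: FIRST(B) = { ')', ',', 'n' }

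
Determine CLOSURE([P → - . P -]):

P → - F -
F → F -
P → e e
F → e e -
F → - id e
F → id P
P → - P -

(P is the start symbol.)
{ [P → - . P -], [P → . - F -], [P → . - P -], [P → . e e] }

Start with: [P → - . P -]
  [P → - . P -] has the dot before P: add [P → . - F -], [P → . e e], [P → . - P -]
No further items can be added.

CLOSURE = { [P → - . P -], [P → . - F -], [P → . - P -], [P → . e e] }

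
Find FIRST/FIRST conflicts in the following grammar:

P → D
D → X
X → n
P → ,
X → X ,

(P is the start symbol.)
A FIRST/FIRST conflict occurs when two productions N → α and N → β for the same non-terminal have FIRST(α) ∩ FIRST(β) ≠ ∅ (with ε ∈ FIRST of a nullable right-hand side, so two nullable alternatives also conflict).

FIRST sets of the non-terminals at (or reachable through a nullable prefix from) the front of some alternative:
  FIRST(D) = { 'n' }
  FIRST(X) = { 'n' }

Productions for P:
  P → D: FIRST = { 'n' }
  P → ,: FIRST = { ',' }
Productions for X:
  X → n: FIRST = { 'n' }
  X → X ,: FIRST = { 'n' }
D has only one production, so no FIRST/FIRST conflict is possible there.

Conflict for X: X → n and X → X ,
  Overlap: { 'n' }

Answer: Yes. X → n / X → X ',' on { 'n' }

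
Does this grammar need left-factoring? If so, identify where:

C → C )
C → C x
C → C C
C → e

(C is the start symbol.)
Left-factoring is needed when two productions for the same non-terminal
share a common prefix on the right-hand side.

Productions for C:
  C → C )
  C → C x
  C → C C
  C → e

Found common prefix 'C' in productions for C

Answer: Yes, C has productions with common prefix 'C'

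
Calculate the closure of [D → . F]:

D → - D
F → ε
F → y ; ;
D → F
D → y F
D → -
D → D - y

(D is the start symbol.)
Start with: [D → . F]
  [D → . F] has the dot before F: add [F → .], [F → . y ; ;]
No further items can be added.

CLOSURE = { [D → . F], [F → . y ; ;], [F → .] }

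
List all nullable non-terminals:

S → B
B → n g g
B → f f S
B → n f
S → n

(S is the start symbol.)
There are no ε-productions, so no non-terminal can derive ε.
No non-terminals are nullable.

Answer: None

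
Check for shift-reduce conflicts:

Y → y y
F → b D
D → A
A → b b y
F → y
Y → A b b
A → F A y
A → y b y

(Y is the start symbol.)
Yes — I5: [F → y .] vs [A → y . b y]; I12: [F → y .] vs [A → y . b y]; I13: [A → b b y .] vs [A → y . b y]

Augment with Y' → Y and build the canonical LR(0) collection (I0 = CLOSURE({[Y' → . Y]}), then GOTO on every symbol after a dot until no new states appear). It has 18 states:
  I0: { [A → . F A y], [A → . b b y], [A → . y b y], [F → . b D], [F → . y], [Y → . A b b], [Y → . y y], [Y' → . Y] }  — shift
  I1: { [Y → A . b b] }  — shift
  I2: { [A → . F A y], [A → . b b y], [A → . y b y], [A → F . A y], [F → . b D], [F → . y] }  — shift
  I3: { [Y' → Y .] }  — accept
  I4: { [A → . F A y], [A → . b b y], [A → . y b y], [A → b . b y], [D → . A], [F → . b D], [F → . y], [F → b . D] }  — shift
  I5: { [A → y . b y], [F → y .], [Y → y . y] }  — shift, reduce
  I6: { [A → y b . y] }  — shift
  I7: { [Y → y y .] }  — reduce
  I8: { [A → y b y .] }  — reduce
  I9: { [D → A .] }  — reduce
  I10: { [F → b D .] }  — reduce
  I11: { [A → . F A y], [A → . b b y], [A → . y b y], [A → b . b y], [A → b b . y], [D → . A], [F → . b D], [F → . y], [F → b . D] }  — shift
  I12: { [A → y . b y], [F → y .] }  — shift, reduce
  I13: { [A → b b y .], [A → y . b y], [F → y .] }  — shift, 2 reduces
  I14: { [A → F A . y] }  — shift
  I15: { [A → F A y .] }  — reduce
  I16: { [Y → A b . b] }  — shift
  I17: { [Y → A b b .] }  — reduce

I5 contains reduce item [F → y .] and shift items [A → y . b y], [Y → y . y] — shift-reduce conflict.
I12 contains reduce item [F → y .] and shift item [A → y . b y] — shift-reduce conflict.
I13 contains reduce items [A → b b y .], [F → y .] and shift item [A → y . b y] — shift-reduce conflict.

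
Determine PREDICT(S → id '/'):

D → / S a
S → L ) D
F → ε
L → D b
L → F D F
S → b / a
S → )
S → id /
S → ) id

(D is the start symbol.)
PREDICT(S → id '/') = (FIRST(RHS) \ {ε}) ∪ (FOLLOW(S) if ε ∈ FIRST(RHS), i.e. RHS ⇒* ε)
FIRST(id '/') = { 'id' }
ε ∉ FIRST(id '/'), so FOLLOW(S) is not added.
PREDICT(S → id '/') = { 'id' }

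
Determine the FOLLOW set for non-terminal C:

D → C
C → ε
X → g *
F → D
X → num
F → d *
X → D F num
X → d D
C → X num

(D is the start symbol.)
{ $, 'd', 'g', 'num' }

In D → C: C is at the end, add FOLLOW(D)

The FOLLOW sets referred to above (computed the same way, to a fixed point):
  FOLLOW(D) = { $, 'd', 'g', 'num' }

Taking the union: FOLLOW(C) = { $, 'd', 'g', 'num' }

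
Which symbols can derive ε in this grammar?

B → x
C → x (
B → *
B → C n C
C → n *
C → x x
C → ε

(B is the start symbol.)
A non-terminal is nullable if it can derive ε (the empty string): either it has an ε-production, or it has a production whose right-hand side consists entirely of nullable non-terminals.

ε-productions: C → ε
So C is immediately nullable.
No further non-terminal can be added: every production for the remaining non-terminals contains a terminal or a non-nullable non-terminal.
Nullable = { 'C' }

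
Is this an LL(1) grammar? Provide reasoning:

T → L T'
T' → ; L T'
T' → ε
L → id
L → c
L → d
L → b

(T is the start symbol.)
A grammar is LL(1) if for each non-terminal N with multiple productions, the predict sets of those productions are pairwise disjoint, where PREDICT(N → α) = (FIRST(α) \ {ε}) ∪ (FOLLOW(N) if α ⇒* ε).

Relevant sets:
  FOLLOW(T') = { $ }

For T':
  PREDICT(T' → ';' L T') = { ';' }
  PREDICT(T' → ε) = { $ }
For L:
  PREDICT(L → id) = { 'id' }
  PREDICT(L → c) = { 'c' }
  PREDICT(L → d) = { 'd' }
  PREDICT(L → b) = { 'b' }
T has a single production, so nothing to check there.

All predict sets are disjoint. The grammar IS LL(1).

Answer: Yes, the grammar is LL(1).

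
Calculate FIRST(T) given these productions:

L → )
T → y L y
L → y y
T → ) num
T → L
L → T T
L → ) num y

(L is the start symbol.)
FIRST sets of the other non-terminals involved (by the same procedure, iterated to a fixed point):
  FIRST(L) = { ')', 'y' }

From T → y L y:
  - y is a terminal: add 'y' and stop
From T → ) num:
  - ')' is a terminal: add ')' and stop
From T → L:
  - L is a non-terminal: add FIRST(L) \ {ε} = { ')', 'y' }
    L is not nullable, so stop

Collecting: FIRST(T) = { ')', 'y' }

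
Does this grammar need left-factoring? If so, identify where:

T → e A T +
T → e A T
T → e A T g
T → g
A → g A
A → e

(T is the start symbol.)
Yes, T has productions with common prefix 'e A T'

Left-factoring is needed when two productions for the same non-terminal
share a common prefix on the right-hand side.

Productions for T:
  T → e A T +
  T → e A T
  T → e A T g
  T → g
Productions for A:
  A → g A
  A → e

Found common prefix 'e A T' in productions for T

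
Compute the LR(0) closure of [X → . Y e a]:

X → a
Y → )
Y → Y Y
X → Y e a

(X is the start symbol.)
{ [X → . Y e a], [Y → . )], [Y → . Y Y] }

Start with: [X → . Y e a]
  [X → . Y e a] has the dot before Y: add [Y → . )], [Y → . Y Y]
No further items can be added.

CLOSURE = { [X → . Y e a], [Y → . )], [Y → . Y Y] }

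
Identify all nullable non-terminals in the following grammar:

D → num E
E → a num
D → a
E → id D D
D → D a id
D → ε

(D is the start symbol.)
{ 'D' }

A non-terminal is nullable if it can derive ε (the empty string): either it has an ε-production, or it has a production whose right-hand side consists entirely of nullable non-terminals.

ε-productions: D → ε
So D is immediately nullable.
No further non-terminal can be added: every production for the remaining non-terminals contains a terminal or a non-nullable non-terminal.
Nullable = { 'D' }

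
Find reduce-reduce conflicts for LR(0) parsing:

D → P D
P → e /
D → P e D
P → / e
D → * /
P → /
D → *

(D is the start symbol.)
Yes — I9: [P → / .] vs [P → e / .]

A reduce-reduce conflict occurs when an LR(0) state has two complete items [A → α .] and [B → β .] — both call for a reduction, and with no lookahead the parser cannot choose between them.

Augment with D' → D and build the canonical LR(0) collection (I0 = CLOSURE({[D' → . D]}), then GOTO on every symbol after a dot until no new states appear). It has 13 states:
  I0: { [D → . * /], [D → . *], [D → . P D], [D → . P e D], [D' → . D], [P → . / e], [P → . /], [P → . e /] }  — shift
  I1: { [D → * . /], [D → * .] }  — shift, reduce
  I2: { [P → / . e], [P → / .] }  — shift, reduce
  I3: { [D' → D .] }  — accept
  I4: { [D → . * /], [D → . *], [D → . P D], [D → . P e D], [D → P . D], [D → P . e D], [P → . / e], [P → . /], [P → . e /] }  — shift
  I5: { [P → e . /] }  — shift
  I6: { [P → e / .] }  — reduce
  I7: { [D → P D .] }  — reduce
  I8: { [D → . * /], [D → . *], [D → . P D], [D → . P e D], [D → P e . D], [P → . / e], [P → . /], [P → . e /], [P → e . /] }  — shift
  I9: { [P → / . e], [P → / .], [P → e / .] }  — shift, 2 reduces
  I10: { [D → P e D .] }  — reduce
  I11: { [P → / e .] }  — reduce
  I12: { [D → * / .] }  — reduce

I9 contains complete items [P → / .], [P → e / .] — reduce-reduce conflict.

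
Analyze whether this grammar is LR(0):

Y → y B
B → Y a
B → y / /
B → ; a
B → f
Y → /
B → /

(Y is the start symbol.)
No. Reduce-reduce conflict: [B → / .] and [Y → / .]

A grammar is LR(0) if no state in the canonical LR(0) collection has:
  - both a shift item (dot before a terminal) and a complete item (shift-reduce conflict), or
  - two or more complete items (reduce-reduce conflict; the accept item [Y' → Y .] counts as a complete item here).

Augment with Y' → Y and build the canonical LR(0) collection (I0 = CLOSURE({[Y' → . Y]}), then GOTO on every symbol after a dot until no new states appear). It has 14 states:
  I0: { [Y → . /], [Y → . y B], [Y' → . Y] }  — shift
  I1: { [Y → / .] }  — reduce
  I2: { [Y' → Y .] }  — accept
  I3: { [B → . /], [B → . ; a], [B → . Y a], [B → . f], [B → . y / /], [Y → . /], [Y → . y B], [Y → y . B] }  — shift
  I4: { [B → / .], [Y → / .] }  — 2 reduces
  I5: { [B → ; . a] }  — shift
  I6: { [Y → y B .] }  — reduce
  I7: { [B → Y . a] }  — shift
  I8: { [B → f .] }  — reduce
  I9: { [B → . /], [B → . ; a], [B → . Y a], [B → . f], [B → . y / /], [B → y . / /], [Y → . /], [Y → . y B], [Y → y . B] }  — shift
  I10: { [B → / .], [B → y / . /], [Y → / .] }  — shift, 2 reduces
  I11: { [B → y / / .] }  — reduce
  I12: { [B → Y a .] }  — reduce
  I13: { [B → ; a .] }  — reduce

Conflict in state I4:
  Reduce-reduce conflict: [B → / .] and [Y → / .]
So the grammar is NOT LR(0).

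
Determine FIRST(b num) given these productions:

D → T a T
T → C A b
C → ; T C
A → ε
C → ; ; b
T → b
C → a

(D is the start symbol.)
To compute FIRST(b num), process the symbols left to right:
Symbol b is a terminal. Add 'b' and stop.
FIRST(b num) = { 'b' }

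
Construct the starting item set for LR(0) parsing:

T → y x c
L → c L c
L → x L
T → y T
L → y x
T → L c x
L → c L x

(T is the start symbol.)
First, augment the grammar with T' → T
I₀ = CLOSURE({ [T' → . T] }):
  [T' → . T] has the dot before T: add [T → . y x c], [T → . y T], [T → . L c x]
  [T → . L c x] has the dot before L: add [L → . c L c], [L → . x L], [L → . y x], [L → . c L x]
No further items can be added.

I₀ = { [L → . c L c], [L → . c L x], [L → . x L], [L → . y x], [T → . L c x], [T → . y T], [T → . y x c], [T' → . T] }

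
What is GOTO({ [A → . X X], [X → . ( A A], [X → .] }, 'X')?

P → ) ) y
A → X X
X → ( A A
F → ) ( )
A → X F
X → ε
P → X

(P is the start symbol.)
{ [A → X . X], [X → . ( A A], [X → .] }

GOTO(I, 'X') = CLOSURE({ [A → αX.β] : [A → α.Xβ] ∈ I, X = 'X' })

Items with dot before 'X', with the dot advanced:
  [A → . X X] → [A → X . X]
Closure of the advanced items:
  [A → X . X] has the dot before X: add [X → . ( A A], [X → .]

GOTO = { [A → X . X], [X → . ( A A], [X → .] }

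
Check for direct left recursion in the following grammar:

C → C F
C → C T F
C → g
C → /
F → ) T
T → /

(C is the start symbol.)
C → C F: LEFT RECURSIVE (starts with C)
C → C T F: LEFT RECURSIVE (starts with C)
C → g: starts with g
C → /: starts with '/'
F → ) T: starts with ')'
T → /: starts with '/'

The grammar has direct left recursion on: C.

Answer: Yes, C is left-recursive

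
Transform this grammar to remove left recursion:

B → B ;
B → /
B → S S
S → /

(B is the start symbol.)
B → / B'
B → S S B'
B' → ; B'
B' → ε
S → /

B is directly left-recursive. The standard transformation for
  A → A α₁ | ... | A α_m | β₁ | ... | β_n
is
  A  → β₁ A' | ... | β_n A'
  A' → α₁ A' | ... | α_m A' | ε

B → / becomes B → / B'
B → S S becomes B → S S B'
B → B ; becomes B' → ; B'
Add B' → ε

Productions for other non-terminals are unchanged:
  S → /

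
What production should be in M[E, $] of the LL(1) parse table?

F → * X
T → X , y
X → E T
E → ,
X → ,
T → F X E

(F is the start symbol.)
To find M[E, $], we find productions for E where $ is in the predict set (PREDICT(N → α) = (FIRST(α) \ {ε}) ∪ (FOLLOW(N) if α ⇒* ε)).

E → ,: PREDICT = { ',' }

M[E, $] is empty (no production applies)

Answer: Empty (error entry)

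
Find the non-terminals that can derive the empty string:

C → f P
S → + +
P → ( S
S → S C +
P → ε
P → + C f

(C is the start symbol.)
{ 'P' }

ε-productions: P → ε
So P is immediately nullable.
No further non-terminal can be added: every production for the remaining non-terminals contains a terminal or a non-nullable non-terminal.
Nullable = { 'P' }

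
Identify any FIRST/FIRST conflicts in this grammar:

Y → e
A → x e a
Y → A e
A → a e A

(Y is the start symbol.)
No FIRST/FIRST conflicts.

A FIRST/FIRST conflict occurs when two productions N → α and N → β for the same non-terminal have FIRST(α) ∩ FIRST(β) ≠ ∅ (with ε ∈ FIRST of a nullable right-hand side, so two nullable alternatives also conflict).

FIRST sets of the non-terminals at (or reachable through a nullable prefix from) the front of some alternative:
  FIRST(A) = { 'a', 'x' }

Productions for Y:
  Y → e: FIRST = { 'e' }
  Y → A e: FIRST = { 'a', 'x' }
Productions for A:
  A → x e a: FIRST = { 'x' }
  A → a e A: FIRST = { 'a' }

All alternatives of each non-terminal have pairwise disjoint FIRST sets.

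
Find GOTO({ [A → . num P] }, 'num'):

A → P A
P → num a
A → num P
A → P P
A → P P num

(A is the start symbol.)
GOTO(I, 'num') = CLOSURE({ [A → αX.β] : [A → α.Xβ] ∈ I, X = 'num' })

Items with dot before 'num', with the dot advanced:
  [A → . num P] → [A → num . P]
Closure of the advanced items:
  [A → num . P] has the dot before P: add [P → . num a]

GOTO = { [A → num . P], [P → . num a] }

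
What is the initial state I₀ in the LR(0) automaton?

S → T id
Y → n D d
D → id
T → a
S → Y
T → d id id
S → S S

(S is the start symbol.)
{ [S → . S S], [S → . T id], [S → . Y], [S' → . S], [T → . a], [T → . d id id], [Y → . n D d] }

First, augment the grammar with S' → S
I₀ = CLOSURE({ [S' → . S] }):
  [S' → . S] has the dot before S: add [S → . T id], [S → . Y], [S → . S S]
  [S → . T id] has the dot before T: add [T → . a], [T → . d id id]
  [S → . Y] has the dot before Y: add [Y → . n D d]
No further items can be added.

I₀ = { [S → . S S], [S → . T id], [S → . Y], [S' → . S], [T → . a], [T → . d id id], [Y → . n D d] }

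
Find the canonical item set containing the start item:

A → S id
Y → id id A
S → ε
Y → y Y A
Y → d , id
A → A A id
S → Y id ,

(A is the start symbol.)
{ [A → . A A id], [A → . S id], [A' → . A], [S → . Y id ,], [S → .], [Y → . d , id], [Y → . id id A], [Y → . y Y A] }

First, augment the grammar with A' → A
I₀ = CLOSURE({ [A' → . A] }):
  [A' → . A] has the dot before A: add [A → . S id], [A → . A A id]
  [A → . S id] has the dot before S: add [S → .], [S → . Y id ,]
  [S → . Y id ,] has the dot before Y: add [Y → . id id A], [Y → . y Y A], [Y → . d , id]
No further items can be added.

I₀ = { [A → . A A id], [A → . S id], [A' → . A], [S → . Y id ,], [S → .], [Y → . d , id], [Y → . id id A], [Y → . y Y A] }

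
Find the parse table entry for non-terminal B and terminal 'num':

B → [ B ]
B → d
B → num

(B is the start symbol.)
To find M[B, 'num'], we find productions for B where 'num' is in the predict set (PREDICT(N → α) = (FIRST(α) \ {ε}) ∪ (FOLLOW(N) if α ⇒* ε)).

B → [ B ]: PREDICT = { '[' }
B → d: PREDICT = { 'd' }
B → num: PREDICT = { 'num' }
  'num' is in predict set, so this production goes in M[B, 'num']

M[B, 'num'] = B → num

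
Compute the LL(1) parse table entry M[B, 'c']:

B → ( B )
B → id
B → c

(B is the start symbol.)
B → c

To find M[B, 'c'], we find productions for B where 'c' is in the predict set (PREDICT(N → α) = (FIRST(α) \ {ε}) ∪ (FOLLOW(N) if α ⇒* ε)).

B → ( B ): PREDICT = { '(' }
B → id: PREDICT = { 'id' }
B → c: PREDICT = { 'c' }
  'c' is in predict set, so this production goes in M[B, 'c']

M[B, 'c'] = B → c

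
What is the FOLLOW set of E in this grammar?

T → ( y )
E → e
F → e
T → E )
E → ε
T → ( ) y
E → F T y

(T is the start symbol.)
In T → E ): E is followed by ')', add FIRST(')') \ {ε} = { ')' }

Taking the union: FOLLOW(E) = { ')' }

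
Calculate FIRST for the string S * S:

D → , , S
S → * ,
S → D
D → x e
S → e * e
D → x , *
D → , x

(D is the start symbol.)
FIRST sets of the non-terminals involved (from the grammar, by fixed-point iteration):
  FIRST(S) = { '*', ',', 'e', 'x' }

To compute FIRST(S * S), process the symbols left to right:
Symbol S is a non-terminal. Add FIRST(S) \ {ε} = { '*', ',', 'e', 'x' }
S is not nullable (ε ∉ FIRST(S)), so stop here.
FIRST(S * S) = { '*', ',', 'e', 'x' }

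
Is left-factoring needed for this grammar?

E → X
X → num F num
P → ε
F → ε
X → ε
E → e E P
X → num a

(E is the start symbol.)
Left-factoring is needed when two productions for the same non-terminal
share a common prefix on the right-hand side.

Productions for E:
  E → X
  E → e E P
Productions for X:
  X → num F num
  X → ε
  X → num a

Found common prefix 'num' in productions for X

Answer: Yes, X has productions with common prefix 'num'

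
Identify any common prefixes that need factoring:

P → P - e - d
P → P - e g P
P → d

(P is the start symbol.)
Left-factoring is needed when two productions for the same non-terminal
share a common prefix on the right-hand side.

Productions for P:
  P → P - e - d
  P → P - e g P
  P → d

Found common prefix 'P - e' in productions for P

Answer: Yes, P has productions with common prefix 'P - e'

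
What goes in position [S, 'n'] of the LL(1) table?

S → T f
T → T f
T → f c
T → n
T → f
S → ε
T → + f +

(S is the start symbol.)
To find M[S, 'n'], we find productions for S where 'n' is in the predict set (PREDICT(N → α) = (FIRST(α) \ {ε}) ∪ (FOLLOW(N) if α ⇒* ε)).

Relevant sets:
  FIRST(T) = { '+', 'f', 'n' }
  FOLLOW(S) = { $ }

S → T f: PREDICT = { '+', 'f', 'n' }
  'n' is in predict set, so this production goes in M[S, 'n']
S → ε: PREDICT = { $ }

M[S, 'n'] = S → T f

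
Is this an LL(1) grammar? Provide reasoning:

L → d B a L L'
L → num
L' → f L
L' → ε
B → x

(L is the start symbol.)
A grammar is LL(1) if for each non-terminal N with multiple productions, the predict sets of those productions are pairwise disjoint, where PREDICT(N → α) = (FIRST(α) \ {ε}) ∪ (FOLLOW(N) if α ⇒* ε).

Relevant sets:
  FOLLOW(L') = { $, 'f' }

For L:
  PREDICT(L → d B a L L') = { 'd' }
  PREDICT(L → num) = { 'num' }
For L':
  PREDICT(L' → f L) = { 'f' }
  PREDICT(L' → ε) = { $, 'f' }
B has a single production, so nothing to check there.

Conflict found: Predict set conflict for L': { 'f' }
The grammar is NOT LL(1).

Answer: No. Predict set conflict for L': { 'f' }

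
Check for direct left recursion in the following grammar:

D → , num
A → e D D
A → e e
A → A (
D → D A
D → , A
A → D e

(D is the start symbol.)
D → , num: starts with ','
A → e D D: starts with e
A → e e: starts with e
A → A (: LEFT RECURSIVE (starts with A)
D → D A: LEFT RECURSIVE (starts with D)
D → , A: starts with ','
A → D e: starts with D

The grammar has direct left recursion on: A, D.

Answer: Yes, A, D are left-recursive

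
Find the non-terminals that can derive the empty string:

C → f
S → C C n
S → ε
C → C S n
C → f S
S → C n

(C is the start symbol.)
ε-productions: S → ε
So S is immediately nullable.
No further non-terminal can be added: every production for the remaining non-terminals contains a terminal or a non-nullable non-terminal.
Nullable = { 'S' }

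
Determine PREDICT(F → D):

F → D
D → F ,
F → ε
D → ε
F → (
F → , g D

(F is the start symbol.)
{ $, '(', ',' }

PREDICT(F → D) = (FIRST(RHS) \ {ε}) ∪ (FOLLOW(F) if ε ∈ FIRST(RHS), i.e. RHS ⇒* ε)
FIRST(D) = { '(', ',', ε }
FIRST(D) = { '(', ',', ε }
ε ∈ FIRST(D) (the right-hand side is nullable), so add FOLLOW(F) = { $, ',' }
PREDICT(F → D) = { $, '(', ',' }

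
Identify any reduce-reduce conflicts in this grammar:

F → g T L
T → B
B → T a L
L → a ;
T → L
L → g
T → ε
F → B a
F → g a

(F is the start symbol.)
Augment with F' → F and build the canonical LR(0) collection (I0 = CLOSURE({[F' → . F]}), then GOTO on every symbol after a dot until no new states appear). It has 17 states:
  I0: { [B → . T a L], [F → . B a], [F → . g T L], [F → . g a], [F' → . F], [L → . a ;], [L → . g], [T → . B], [T → . L], [T → .] }  — shift, reduce
  I1: { [F → B . a], [T → B .] }  — shift, reduce
  I2: { [F' → F .] }  — accept
  I3: { [T → L .] }  — reduce
  I4: { [B → T . a L] }  — shift
  I5: { [L → a . ;] }  — shift
  I6: { [B → . T a L], [F → g . T L], [F → g . a], [L → . a ;], [L → . g], [L → g .], [T → . B], [T → . L], [T → .] }  — shift, 2 reduces
  I7: { [T → B .] }  — reduce
  I8: { [B → T . a L], [F → g T . L], [L → . a ;], [L → . g] }  — shift
  I9: { [F → g a .], [L → a . ;] }  — shift, reduce
  I10: { [L → g .] }  — reduce
  I11: { [L → a ; .] }  — reduce
  I12: { [F → g T L .] }  — reduce
  I13: { [B → T a . L], [L → . a ;], [L → . g], [L → a . ;] }  — shift
  I14: { [B → T a L .] }  — reduce
  I15: { [B → T a . L], [L → . a ;], [L → . g] }  — shift
  I16: { [F → B a .] }  — reduce

I6 contains complete items [L → g .], [T → .] — reduce-reduce conflict.

Answer: Yes — I6: [L → g .] vs [T → .]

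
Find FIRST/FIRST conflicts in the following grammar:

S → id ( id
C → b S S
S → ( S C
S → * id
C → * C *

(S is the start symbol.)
Productions for S:
  S → id ( id: FIRST = { 'id' }
  S → ( S C: FIRST = { '(' }
  S → * id: FIRST = { '*' }
Productions for C:
  C → b S S: FIRST = { 'b' }
  C → * C *: FIRST = { '*' }

All alternatives of each non-terminal have pairwise disjoint FIRST sets.

Answer: No FIRST/FIRST conflicts.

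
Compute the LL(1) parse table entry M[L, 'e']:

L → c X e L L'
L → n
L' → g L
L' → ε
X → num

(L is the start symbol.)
To find M[L, 'e'], we find productions for L where 'e' is in the predict set (PREDICT(N → α) = (FIRST(α) \ {ε}) ∪ (FOLLOW(N) if α ⇒* ε)).

L → c X e L L': PREDICT = { 'c' }
L → n: PREDICT = { 'n' }

M[L, 'e'] is empty (no production applies)

Answer: Empty (error entry)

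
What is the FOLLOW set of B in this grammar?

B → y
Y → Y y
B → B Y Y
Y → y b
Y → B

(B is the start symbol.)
{ $, 'y' }

B is the start symbol, so $ ∈ FOLLOW(B).
In B → B Y Y: B is followed by Y Y, add FIRST(Y Y) \ {ε} = { 'y' }
In Y → B: B is at the end, add FOLLOW(Y)

The FOLLOW sets referred to above (computed the same way, to a fixed point):
  FOLLOW(Y) = { $, 'y' }

Taking the union: FOLLOW(B) = { $, 'y' }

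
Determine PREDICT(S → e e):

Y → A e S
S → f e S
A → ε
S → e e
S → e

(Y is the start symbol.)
PREDICT(S → e e) = (FIRST(RHS) \ {ε}) ∪ (FOLLOW(S) if ε ∈ FIRST(RHS), i.e. RHS ⇒* ε)
FIRST(e e) = { 'e' }
ε ∉ FIRST(e e), so FOLLOW(S) is not added.
PREDICT(S → e e) = { 'e' }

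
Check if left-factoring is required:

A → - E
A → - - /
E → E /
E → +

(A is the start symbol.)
Yes, A has productions with common prefix '-'

Left-factoring is needed when two productions for the same non-terminal
share a common prefix on the right-hand side.

Productions for A:
  A → - E
  A → - - /
Productions for E:
  E → E /
  E → +

Found common prefix '-' in productions for A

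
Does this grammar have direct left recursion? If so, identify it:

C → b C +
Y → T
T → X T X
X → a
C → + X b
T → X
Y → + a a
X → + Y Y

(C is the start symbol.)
Direct left recursion occurs when N → N α for some non-terminal N (the right-hand side begins with the left-hand side itself).

C → b C +: starts with b
Y → T: starts with T
T → X T X: starts with X
X → a: starts with a
C → + X b: starts with '+'
T → X: starts with X
Y → + a a: starts with '+'
X → + Y Y: starts with '+'

No direct left recursion found.

Answer: No direct left recursion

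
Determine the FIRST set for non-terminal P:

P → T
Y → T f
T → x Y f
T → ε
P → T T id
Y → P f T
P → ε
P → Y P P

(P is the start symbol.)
{ 'f', 'id', 'x', ε }

FIRST sets of the other non-terminals involved (by the same procedure, iterated to a fixed point):
  FIRST(T) = { 'x', ε }
  FIRST(Y) = { 'f', 'id', 'x' }

From P → T:
  - T is a non-terminal: add FIRST(T) \ {ε} = { 'x' }
    T is nullable and nothing follows, so the whole right-hand side can vanish: ε ∈ FIRST(P)
From P → T T id:
  - T is a non-terminal: add FIRST(T) \ {ε} = { 'x' }
    T is nullable, so continue to the next symbol
  - T is a non-terminal: add FIRST(T) \ {ε} = { 'x' }
    T is nullable, so continue to the next symbol
  - id is a terminal: add 'id' and stop
From P → ε:
  - ε-production, so ε ∈ FIRST(P)
From P → Y P P:
  - Y is a non-terminal: add FIRST(Y) \ {ε} = { 'f', 'id', 'x' }
    Y is not nullable, so stop

Collecting: FIRST(P) = { 'f', 'id', 'x', ε }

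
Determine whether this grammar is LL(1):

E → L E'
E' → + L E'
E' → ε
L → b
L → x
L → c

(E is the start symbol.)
Yes, the grammar is LL(1).

Relevant sets:
  FOLLOW(E') = { $ }

For E':
  PREDICT(E' → '+' L E') = { '+' }
  PREDICT(E' → ε) = { $ }
For L:
  PREDICT(L → b) = { 'b' }
  PREDICT(L → x) = { 'x' }
  PREDICT(L → c) = { 'c' }
E has a single production, so nothing to check there.

All predict sets are disjoint. The grammar IS LL(1).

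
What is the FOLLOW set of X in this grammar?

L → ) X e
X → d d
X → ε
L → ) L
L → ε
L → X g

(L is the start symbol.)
In L → ) X e: X is followed by e, add FIRST(e) \ {ε} = { 'e' }
In L → X g: X is followed by g, add FIRST(g) \ {ε} = { 'g' }

Taking the union: FOLLOW(X) = { 'e', 'g' }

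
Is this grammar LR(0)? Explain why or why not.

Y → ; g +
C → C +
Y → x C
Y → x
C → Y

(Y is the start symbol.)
A grammar is LR(0) if no state in the canonical LR(0) collection has:
  - both a shift item (dot before a terminal) and a complete item (shift-reduce conflict), or
  - two or more complete items (reduce-reduce conflict; the accept item [Y' → Y .] counts as a complete item here).

Augment with Y' → Y and build the canonical LR(0) collection (I0 = CLOSURE({[Y' → . Y]}), then GOTO on every symbol after a dot until no new states appear). It has 9 states:
  I0: { [Y → . ; g +], [Y → . x C], [Y → . x], [Y' → . Y] }  — shift
  I1: { [Y → ; . g +] }  — shift
  I2: { [Y' → Y .] }  — accept
  I3: { [C → . C +], [C → . Y], [Y → . ; g +], [Y → . x C], [Y → . x], [Y → x . C], [Y → x .] }  — shift, reduce
  I4: { [C → C . +], [Y → x C .] }  — shift, reduce
  I5: { [C → Y .] }  — reduce
  I6: { [C → C + .] }  — reduce
  I7: { [Y → ; g . +] }  — shift
  I8: { [Y → ; g + .] }  — reduce

Conflict in state I3:
  Shift-reduce conflict between [Y → x .] and [Y → . ; g +]
So the grammar is NOT LR(0).

Answer: No. Shift-reduce conflict between [Y → x .] and [Y → . ; g +]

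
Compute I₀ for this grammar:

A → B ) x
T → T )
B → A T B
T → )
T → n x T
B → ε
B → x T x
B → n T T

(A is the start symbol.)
First, augment the grammar with A' → A
I₀ = CLOSURE({ [A' → . A] }):
  [A' → . A] has the dot before A: add [A → . B ) x]
  [A → . B ) x] has the dot before B: add [B → . A T B], [B → .], [B → . x T x], [B → . n T T]
No further items can be added.

I₀ = { [A → . B ) x], [A' → . A], [B → . A T B], [B → . n T T], [B → . x T x], [B → .] }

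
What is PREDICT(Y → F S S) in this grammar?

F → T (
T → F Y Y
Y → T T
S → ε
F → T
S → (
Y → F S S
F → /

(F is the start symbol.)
{ '/' }

PREDICT(Y → F S S) = (FIRST(RHS) \ {ε}) ∪ (FOLLOW(Y) if ε ∈ FIRST(RHS), i.e. RHS ⇒* ε)
FIRST(F) = { '/' }
FIRST(F S S) = { '/' }
ε ∉ FIRST(F S S), so FOLLOW(Y) is not added.
PREDICT(Y → F S S) = { '/' }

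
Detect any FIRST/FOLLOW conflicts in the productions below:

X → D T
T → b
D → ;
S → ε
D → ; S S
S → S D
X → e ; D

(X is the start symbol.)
Nullable non-terminals: S.
FIRST sets used below: FIRST(S) = { ';', ε }, FIRST(D) = { ';' }

S: nullable alternative(s) S → ε; FOLLOW(S) = { $, ';', 'b' }
  S → ε: FIRST \ {ε} = { } — this is the only nullable alternative, skip
  S → S D: FIRST \ {ε} = { ';' } — overlaps FOLLOW(S) on { ';' }: CONFLICT

D, T, X have no nullable alternative, so no FIRST/FOLLOW check is needed there.

So the grammar has 1 FIRST/FOLLOW conflict (marked CONFLICT above).

Answer: Yes. S → S D with FOLLOW(S) on { ';' }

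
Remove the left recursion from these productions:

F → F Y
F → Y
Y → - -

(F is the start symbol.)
F → Y F'
F' → Y F'
F' → ε
Y → - -

F is directly left-recursive. The standard transformation for
  A → A α₁ | ... | A α_m | β₁ | ... | β_n
is
  A  → β₁ A' | ... | β_n A'
  A' → α₁ A' | ... | α_m A' | ε

F → Y becomes F → Y F'
F → F Y becomes F' → Y F'
Add F' → ε

Productions for other non-terminals are unchanged:
  Y → - -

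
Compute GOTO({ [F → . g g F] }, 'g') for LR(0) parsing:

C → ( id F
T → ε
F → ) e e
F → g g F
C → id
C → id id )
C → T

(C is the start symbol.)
{ [F → g . g F] }

GOTO(I, 'g') = CLOSURE({ [A → αX.β] : [A → α.Xβ] ∈ I, X = 'g' })

Items with dot before 'g', with the dot advanced:
  [F → . g g F] → [F → g . g F]
Closure adds nothing (no advanced item has the dot before a non-terminal).

GOTO = { [F → g . g F] }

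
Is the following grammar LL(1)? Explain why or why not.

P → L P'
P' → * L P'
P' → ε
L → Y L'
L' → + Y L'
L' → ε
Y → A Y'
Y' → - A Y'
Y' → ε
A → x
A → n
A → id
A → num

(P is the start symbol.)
A grammar is LL(1) if for each non-terminal N with multiple productions, the predict sets of those productions are pairwise disjoint, where PREDICT(N → α) = (FIRST(α) \ {ε}) ∪ (FOLLOW(N) if α ⇒* ε).

Relevant sets:
  FOLLOW(P') = { $ }
  FOLLOW(L') = { $, '*' }
  FOLLOW(Y') = { $, '*', '+' }

For P':
  PREDICT(P' → '*' L P') = { '*' }
  PREDICT(P' → ε) = { $ }
For L':
  PREDICT(L' → '+' Y L') = { '+' }
  PREDICT(L' → ε) = { $, '*' }
For Y':
  PREDICT(Y' → '-' A Y') = { '-' }
  PREDICT(Y' → ε) = { $, '*', '+' }
For A:
  PREDICT(A → x) = { 'x' }
  PREDICT(A → n) = { 'n' }
  PREDICT(A → id) = { 'id' }
  PREDICT(A → num) = { 'num' }
P, L, Y have a single production, so nothing to check there.

All predict sets are disjoint. The grammar IS LL(1).

Answer: Yes, the grammar is LL(1).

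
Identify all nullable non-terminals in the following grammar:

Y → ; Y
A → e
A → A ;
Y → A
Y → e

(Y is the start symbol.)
None

A non-terminal is nullable if it can derive ε (the empty string): either it has an ε-production, or it has a production whose right-hand side consists entirely of nullable non-terminals.

There are no ε-productions, so no non-terminal can derive ε.
No non-terminals are nullable.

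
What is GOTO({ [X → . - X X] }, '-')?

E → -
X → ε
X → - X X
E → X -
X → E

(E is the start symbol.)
GOTO(I, '-') = CLOSURE({ [A → αX.β] : [A → α.Xβ] ∈ I, X = '-' })

Items with dot before '-', with the dot advanced:
  [X → . - X X] → [X → - . X X]
Closure of the advanced items:
  [X → - . X X] has the dot before X: add [X → .], [X → . - X X], [X → . E]
  [X → . E] has the dot before E: add [E → . -], [E → . X -]

GOTO = { [E → . -], [E → . X -], [X → - . X X], [X → . - X X], [X → . E], [X → .] }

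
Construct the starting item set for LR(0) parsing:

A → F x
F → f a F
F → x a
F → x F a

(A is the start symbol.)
First, augment the grammar with A' → A
I₀ = CLOSURE({ [A' → . A] }):
  [A' → . A] has the dot before A: add [A → . F x]
  [A → . F x] has the dot before F: add [F → . f a F], [F → . x a], [F → . x F a]
No further items can be added.

I₀ = { [A → . F x], [A' → . A], [F → . f a F], [F → . x F a], [F → . x a] }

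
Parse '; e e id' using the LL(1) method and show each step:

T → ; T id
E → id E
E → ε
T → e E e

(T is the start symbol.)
Stack is shown with the top on the left.

Stack       Input       Action
------------------------------
T $         ; e e id $  output T → ; T id
; T id $    ; e e id $  match ';'
T id $      e e id $    output T → e E e
e E e id $  e e id $    match 'e'
E e id $    e id $      output E → ε
e id $      e id $      match 'e'
id $        id $        match 'id'
$           $           accept

The string is accepted.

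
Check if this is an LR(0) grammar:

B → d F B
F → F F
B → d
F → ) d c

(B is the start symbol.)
Augment with B' → B and build the canonical LR(0) collection (I0 = CLOSURE({[B' → . B]}), then GOTO on every symbol after a dot until no new states appear). It has 9 states:
  I0: { [B → . d F B], [B → . d], [B' → . B] }  — shift
  I1: { [B' → B .] }  — accept
  I2: { [B → d . F B], [B → d .], [F → . ) d c], [F → . F F] }  — shift, reduce
  I3: { [F → ) . d c] }  — shift
  I4: { [B → . d F B], [B → . d], [B → d F . B], [F → . ) d c], [F → . F F], [F → F . F] }  — shift
  I5: { [B → d F B .] }  — reduce
  I6: { [F → . ) d c], [F → . F F], [F → F . F], [F → F F .] }  — shift, reduce
  I7: { [F → ) d . c] }  — shift
  I8: { [F → ) d c .] }  — reduce

Conflict in state I2:
  Shift-reduce conflict between [B → d .] and [F → . ) d c]
So the grammar is NOT LR(0).

Answer: No. Shift-reduce conflict between [B → d .] and [F → . ) d c]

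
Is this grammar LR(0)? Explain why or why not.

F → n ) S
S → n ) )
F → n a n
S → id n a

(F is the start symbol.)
A grammar is LR(0) if no state in the canonical LR(0) collection has:
  - both a shift item (dot before a terminal) and a complete item (shift-reduce conflict), or
  - two or more complete items (reduce-reduce conflict; the accept item [F' → F .] counts as a complete item here).

Augment with F' → F and build the canonical LR(0) collection (I0 = CLOSURE({[F' → . F]}), then GOTO on every symbol after a dot until no new states appear). It has 13 states:
  I0: { [F → . n ) S], [F → . n a n], [F' → . F] }  — shift
  I1: { [F' → F .] }  — accept
  I2: { [F → n . ) S], [F → n . a n] }  — shift
  I3: { [F → n ) . S], [S → . id n a], [S → . n ) )] }  — shift
  I4: { [F → n a . n] }  — shift
  I5: { [F → n a n .] }  — reduce
  I6: { [F → n ) S .] }  — reduce
  I7: { [S → id . n a] }  — shift
  I8: { [S → n . ) )] }  — shift
  I9: { [S → n ) . )] }  — shift
  I10: { [S → n ) ) .] }  — reduce
  I11: { [S → id n . a] }  — shift
  I12: { [S → id n a .] }  — reduce

Every state is either a pure shift/goto state or contains exactly one complete item and nothing to shift — no conflicts. The grammar is LR(0).

Answer: Yes, the grammar is LR(0)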